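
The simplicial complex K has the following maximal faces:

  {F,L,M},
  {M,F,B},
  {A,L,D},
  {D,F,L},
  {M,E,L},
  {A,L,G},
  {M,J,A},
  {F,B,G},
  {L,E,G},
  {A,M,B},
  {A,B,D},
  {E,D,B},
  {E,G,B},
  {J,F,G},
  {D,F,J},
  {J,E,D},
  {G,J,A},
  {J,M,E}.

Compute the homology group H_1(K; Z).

H_1 = Z^2.

Order the vertices as A < B < D < E < F < G < J < L < M. Listing each simplex with vertices in this order, K has dimension 2 with simplices:

  0-simplices (9): A, B, D, E, F, G, J, L, M
  1-simplices (27): AB, AD, AG, AJ, AL, AM, BD, BE, BF, BG, BM, DE, DF, DJ, DL, EG, EJ, EL, EM, FG, FJ, FL, FM, GJ, GL, JM, LM
  2-simplices (18): ABD, ABM, ADL, AGJ, AGL, AJM, BDE, BEG, BFG, BFM, DEJ, DFJ, DFL, EGL, EJM, ELM, FGJ, FLM

giving chain groups C_0 ≅ Z^9, C_1 ≅ Z^27, C_2 ≅ Z^18.

The boundary map ∂_1: C_1 → C_0 sends each edge [p,q] (with p < q) to q − p. For instance
  ∂BD = D − B.
The 9×27 boundary matrix has rank 8 and Smith normal form diag(1,1,1,1,1,1,1,1).

∂_2: C_2 → C_1 sends each 2-simplex [p,q,r] to [q,r] − [p,r] + [p,q]. For instance
  ∂DEJ = EJ − DJ + DE,
  ∂DFL = FL − DL + DF.
The 27×18 boundary matrix has rank 17 and Smith normal form diag(1,1,1,1,1,1,1,1,1,1,1,1,1,1,1,1,1).

Reading off H_k = ker ∂_k / im ∂_{k+1}:

  H_1: rank ker ∂_1 − rank ∂_2 = (27 − 8) − 17 = 2, and the invariant factors of ∂_2 are all 1, so H_1 ≅ Z^2.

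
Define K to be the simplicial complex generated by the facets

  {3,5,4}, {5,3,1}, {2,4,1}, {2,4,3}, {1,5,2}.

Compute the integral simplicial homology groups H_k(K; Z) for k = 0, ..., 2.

H_0 ≅ Z,  H_1 ≅ Z,  H_2 = 0.

Order the vertices as 1 < 2 < 3 < 4 < 5. Listing each simplex with vertices in this order, K has dimension 2 with simplices:

  0-simplices (5): [1], [2], [3], [4], [5]
  1-simplices (10): [1,2], [1,3], [1,4], [1,5], [2,3], [2,4], [2,5], [3,4], [3,5], [4,5]
  2-simplices (5): [1,2,4], [1,2,5], [1,3,5], [2,3,4], [3,4,5]

so the chain groups are C_0 ≅ Z^5, C_1 ≅ Z^10, C_2 ≅ Z^5.

Boundary ∂_1: C_1 → C_0 is given by ∂[p,q] = [q] − [p]. For instance
  ∂[1,5] = [5] − [1].
The resulting 5×10 matrix has rank 4, and its Smith normal form has invariant factors (1,1,1,1).

∂_2: C_2 → C_1 sends each 2-simplex [p,q,r] to [q,r] − [p,r] + [p,q]. For instance
  ∂[1,3,5] = [3,5] − [1,5] + [1,3],
  ∂[3,4,5] = [4,5] − [3,5] + [3,4].
As a 10×5 matrix over Z this has rank 5, with invariant factors (1,1,1,1,1).

Computing H_k = (kernel of ∂_k) / (image of ∂_{k+1}):

  H_0: rank C_0 − rank ∂_1 = 5 − 4 = 1, and the invariant factors of ∂_1 are all 1, so H_0 ≅ Z.
  H_1: rank ker ∂_1 − rank ∂_2 = (10 − 4) − 5 = 1, and the invariant factors of ∂_2 are all 1, so H_1 ≅ Z.
  H_2: rank ker ∂_2 − rank ∂_3 = (5 − 5) − 0 = 0, and there is no ∂_3, so H_2 ≅ 0.

(K is a triangulation of the Möbius band.)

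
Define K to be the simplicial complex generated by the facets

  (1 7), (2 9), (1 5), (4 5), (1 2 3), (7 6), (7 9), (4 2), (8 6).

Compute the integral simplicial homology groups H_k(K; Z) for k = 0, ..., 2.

H_0 = Z,  H_1 = Z^2,  H_2 = 0.

Take the total order 1 < 2 < 3 < 4 < 5 < 6 < 7 < 8 < 9 on the vertex set. Then K (dimension 2) consists of the simplices:

  0-simplices (9): [1], [2], [3], [4], [5], [6], [7], [8], [9]
  1-simplices (11): [1,2], [1,3], [1,5], [1,7], [2,3], [2,4], [2,9], [4,5], [6,7], [6,8], [7,9]
  2-simplices (1): [1,2,3]

giving chain groups C_0 ≅ Z^9, C_1 ≅ Z^11, C_2 ≅ Z^1.

∂_1: C_1 → C_0 maps an edge to its endpoints' difference, ∂[p,q] = q − p. For instance
  ∂[1,7] = [7] − [1].
The 9×11 boundary matrix has rank 8 and Smith normal form diag(1,1,1,1,1,1,1,1).

Boundary ∂_2: C_2 → C_1 maps a triangle to the signed sum of its edges. For instance
  ∂[1,2,3] = [2,3] − [1,3] + [1,2].
This gives a 11×1 integer matrix of rank 1; reducing to Smith normal form yields diagonal entries (1).

Now H_k = ker ∂_k / im ∂_{k+1}, so:

  H_0: rank C_0 − rank ∂_1 = 9 − 8 = 1, and the invariant factors of ∂_1 are all 1, so H_0 = Z.
  H_1: rank ker ∂_1 − rank ∂_2 = (11 − 8) − 1 = 2, and the invariant factors of ∂_2 are all 1, so H_1 = Z^2.
  H_2: rank ker ∂_2 − rank ∂_3 = (1 − 1) − 0 = 0, and there is no ∂_3, so H_2 = 0.

As a check, the Euler characteristic is 9 − 11 + 1 = -1, which agrees with 1 − 2 + 0 = -1.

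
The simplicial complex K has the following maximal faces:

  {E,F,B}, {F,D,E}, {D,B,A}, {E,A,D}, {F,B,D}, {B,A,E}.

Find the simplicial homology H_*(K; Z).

Fix the vertex order A < B < D < E < F and write every simplex with vertices in increasing order. Then dim K = 2 and the simplices of K are:

  0-simplices (5): A, B, D, E, F
  1-simplices (9): AB, AD, AE, BD, BE, BF, DE, DF, EF
  2-simplices (6): ABD, ABE, ADE, BDF, BEF, DEF

so the chain groups are C_0 ≅ Z^5, C_1 ≅ Z^9, C_2 ≅ Z^6.

∂_1: C_1 → C_0 maps an edge to its endpoints' difference, ∂[p,q] = q − p. For instance
  ∂AD = D − A.
As a 5×9 matrix over Z this has rank 4, with invariant factors (1,1,1,1).

∂_2: C_2 → C_1 maps a triangle to the signed sum of its edges. For instance
  ∂BDF = DF − BF + BD,
  ∂DEF = EF − DF + DE.
The 9×6 boundary matrix has rank 5 and Smith normal form diag(1,1,1,1,1).

Now H_k = ker ∂_k / im ∂_{k+1}, so:

  H_0: rank C_0 − rank ∂_1 = 5 − 4 = 1, and the invariant factors of ∂_1 are all 1, so H_0 = Z.
  H_1: rank ker ∂_1 − rank ∂_2 = (9 − 4) − 5 = 0, and the invariant factors of ∂_2 are all 1, so H_1 = 0.
  H_2: rank ker ∂_2 − rank ∂_3 = (6 − 5) − 0 = 1, and there is no ∂_3, so H_2 = Z.

As a check, the Euler characteristic is 5 − 9 + 6 = 2, which agrees with 1 − 0 + 1 = 2.

H_0 ≅ Z,  H_1 = 0,  H_2 ≅ Z.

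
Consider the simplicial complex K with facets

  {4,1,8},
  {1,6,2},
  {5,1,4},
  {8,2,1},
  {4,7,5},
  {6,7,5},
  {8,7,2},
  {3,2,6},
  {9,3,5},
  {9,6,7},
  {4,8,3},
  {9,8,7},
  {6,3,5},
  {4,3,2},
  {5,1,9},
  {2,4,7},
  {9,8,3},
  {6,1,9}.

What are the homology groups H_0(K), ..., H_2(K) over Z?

We work with the vertex ordering 1 < 2 < 3 < 4 < 5 < 6 < 7 < 8 < 9. The simplices of K, each written with vertices in increasing order, are:

  0-simplices (9): [1], [2], [3], [4], [5], [6], [7], [8], [9]
  1-simplices (27): (27 of them)
  2-simplices (18): [1,2,6], [1,2,8], [1,4,5], [1,4,8], [1,5,9], [1,6,9], [2,3,4], [2,3,6], [2,4,7], [2,7,8], [3,4,8], [3,5,6], [3,5,9], [3,8,9], [4,5,7], [5,6,7], [6,7,9], [7,8,9]

giving chain groups C_0 ≅ Z^9, C_1 ≅ Z^27, C_2 ≅ Z^18.

Boundary ∂_1: C_1 → C_0 is given by ∂[p,q] = [q] − [p].
This gives a 9×27 integer matrix of rank 8; reducing to Smith normal form yields diagonal entries (1,1,1,1,1,1,1,1).

The boundary map ∂_2: C_2 → C_1 acts by ∂[p,q,r] = [q,r] − [p,r] + [p,q]. For instance
  ∂[7,8,9] = [8,9] − [7,9] + [7,8],
  ∂[2,4,7] = [4,7] − [2,7] + [2,4].
The 27×18 boundary matrix has rank 18 and Smith normal form diag(1,1,1,1,1,1,1,1,1,1,1,1,1,1,1,1,1,2).

Reading off H_k = ker ∂_k / im ∂_{k+1}:

  H_0: rank C_0 − rank ∂_1 = 9 − 8 = 1, and the invariant factors of ∂_1 are all 1, so H_0 = Z.
  H_1: rank ker ∂_1 − rank ∂_2 = (27 − 8) − 18 = 1, and ∂_2 has invariant factor 2 > 1, so H_1 = Z ⊕ Z/2.
  H_2: rank ker ∂_2 − rank ∂_3 = (18 − 18) − 0 = 0, and there is no ∂_3, so H_2 = 0.

(K is a triangulation of the Klein bottle.)

H_0 = Z,  H_1 = Z ⊕ Z/2,  H_2 = 0.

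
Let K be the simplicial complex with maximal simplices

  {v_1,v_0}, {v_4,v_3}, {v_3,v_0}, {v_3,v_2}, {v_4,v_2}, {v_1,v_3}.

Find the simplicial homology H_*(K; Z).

Fix the vertex order v_0 < v_1 < v_2 < v_3 < v_4 and write every simplex with vertices in increasing order. Then dim K = 1 and the simplices of K are:

  0-simplices (5): [v_0], [v_1], [v_2], [v_3], [v_4]
  1-simplices (6): [v_0,v_1], [v_0,v_3], [v_1,v_3], [v_2,v_3], [v_2,v_4], [v_3,v_4]

Hence C_0 ≅ Z^5, C_1 ≅ Z^6.

∂_1: C_1 → C_0 is given by ∂[p,q] = [q] − [p]. For instance
  ∂[v_0,v_1] = [v_1] − [v_0].
The 5×6 boundary matrix has rank 4 and Smith normal form diag(1,1,1,1).

Now H_k = ker ∂_k / im ∂_{k+1}, so:

  H_0: rank C_0 − rank ∂_1 = 5 − 4 = 1, and the invariant factors of ∂_1 are all 1, so H_0 ≅ Z.
  H_1: rank ker ∂_1 − rank ∂_2 = (6 − 4) − 0 = 2, and there is no ∂_2, so H_1 ≅ Z^2.

As a check, the Euler characteristic is 5 − 6 = -1, which agrees with 1 − 2 = -1.
(K is a triangulation of a wedge of 2 circles.)

H_0 = Z,  H_1 = Z^2.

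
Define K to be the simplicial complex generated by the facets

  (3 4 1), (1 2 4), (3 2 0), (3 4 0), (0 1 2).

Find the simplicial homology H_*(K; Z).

H_0 ≅ Z,  H_1 ≅ Z,  H_2 = 0.

Fix the vertex order 0 < 1 < 2 < 3 < 4 and write every simplex with vertices in increasing order. Then dim K = 2 and the simplices of K are:

  0-simplices (5): [0], [1], [2], [3], [4]
  1-simplices (10): [0,1], [0,2], [0,3], [0,4], [1,2], [1,3], [1,4], [2,3], [2,4], [3,4]
  2-simplices (5): [0,1,2], [0,2,3], [0,3,4], [1,2,4], [1,3,4]

so the chain groups are C_0 ≅ Z^5, C_1 ≅ Z^10, C_2 ≅ Z^5.

Boundary ∂_1: C_1 → C_0 is given by ∂[p,q] = [q] − [p].
The 5×10 boundary matrix has rank 4 and Smith normal form diag(1,1,1,1).

The boundary map ∂_2: C_2 → C_1 maps a triangle to the signed sum of its edges. For instance
  ∂[1,3,4] = [3,4] − [1,4] + [1,3],
  ∂[0,3,4] = [3,4] − [0,4] + [0,3].
This gives a 10×5 integer matrix of rank 5; reducing to Smith normal form yields diagonal entries (1,1,1,1,1).

From H_k ≅ ker(∂_k) / im(∂_{k+1}) we obtain:

  H_0: rank C_0 − rank ∂_1 = 5 − 4 = 1, and the invariant factors of ∂_1 are all 1, so H_0 = Z.
  H_1: rank ker ∂_1 − rank ∂_2 = (10 − 4) − 5 = 1, and the invariant factors of ∂_2 are all 1, so H_1 = Z.
  H_2: rank ker ∂_2 − rank ∂_3 = (5 − 5) − 0 = 0, and there is no ∂_3, so H_2 = 0.

(K is a triangulation of the Möbius band.)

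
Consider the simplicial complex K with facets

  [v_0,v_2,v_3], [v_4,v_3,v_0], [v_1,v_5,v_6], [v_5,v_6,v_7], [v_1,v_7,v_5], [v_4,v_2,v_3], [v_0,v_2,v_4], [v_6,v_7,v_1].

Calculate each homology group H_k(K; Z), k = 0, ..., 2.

Take the total order v_0 < v_1 < v_2 < v_3 < v_4 < v_5 < v_6 < v_7 on the vertex set. Then K (dimension 2) consists of the simplices:

  0-simplices (8): [v_0], [v_1], [v_2], [v_3], [v_4], [v_5], [v_6], [v_7]
  1-simplices (12): [v_0,v_2], [v_0,v_3], [v_0,v_4], [v_1,v_5], [v_1,v_6], [v_1,v_7], [v_2,v_3], [v_2,v_4], [v_3,v_4], [v_5,v_6], [v_5,v_7], [v_6,v_7]
  2-simplices (8): [v_0,v_2,v_3], [v_0,v_2,v_4], [v_0,v_3,v_4], [v_1,v_5,v_6], [v_1,v_5,v_7], [v_1,v_6,v_7], [v_2,v_3,v_4], [v_5,v_6,v_7]

giving chain groups C_0 ≅ Z^8, C_1 ≅ Z^12, C_2 ≅ Z^8.

The boundary map ∂_1: C_1 → C_0 maps an edge to its endpoints' difference, ∂[p,q] = q − p. For instance
  ∂[v_1,v_5] = [v_5] − [v_1].
The resulting 8×12 matrix has rank 6, and its Smith normal form has invariant factors (1,1,1,1,1,1).

∂_2: C_2 → C_1 sends each 2-simplex [p,q,r] to [q,r] − [p,r] + [p,q]. For instance
  ∂[v_1,v_6,v_7] = [v_6,v_7] − [v_1,v_7] + [v_1,v_6],
  ∂[v_2,v_3,v_4] = [v_3,v_4] − [v_2,v_4] + [v_2,v_3].
As a 12×8 matrix over Z this has rank 6, with invariant factors (1,1,1,1,1,1).

Now H_k = ker ∂_k / im ∂_{k+1}, so:

  H_0: rank C_0 − rank ∂_1 = 8 − 6 = 2, and the invariant factors of ∂_1 are all 1, so H_0 = Z^2.
  H_1: rank ker ∂_1 − rank ∂_2 = (12 − 6) − 6 = 0, and the invariant factors of ∂_2 are all 1, so H_1 = 0.
  H_2: rank ker ∂_2 − rank ∂_3 = (8 − 6) − 0 = 2, and there is no ∂_3, so H_2 = Z^2.

(K is a triangulation of the disjoint union of the 2-sphere S^2 and the 2-sphere S^2.)

H_0 = Z^2,  H_1 = 0,  H_2 = Z^2.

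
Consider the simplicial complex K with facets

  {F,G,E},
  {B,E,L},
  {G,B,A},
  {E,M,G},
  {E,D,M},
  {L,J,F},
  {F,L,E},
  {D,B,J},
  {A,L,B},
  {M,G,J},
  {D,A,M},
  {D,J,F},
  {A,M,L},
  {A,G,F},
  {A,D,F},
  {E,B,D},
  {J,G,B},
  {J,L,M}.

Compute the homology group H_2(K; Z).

Fix the vertex order A < B < D < E < F < G < J < L < M and write every simplex with vertices in increasing order. Then dim K = 2 and the simplices of K are:

  0-simplices (9): A, B, D, E, F, G, J, L, M
  1-simplices (27): AB, AD, AF, AG, AL, AM, BD, BE, BG, BJ, BL, DE, DF, DJ, DM, EF, EG, EL, EM, FG, FJ, FL, GJ, GM, JL, JM, LM
  2-simplices (18): ABG, ABL, ADF, ADM, AFG, ALM, BDE, BDJ, BEL, BGJ, DEM, DFJ, EFG, EFL, EGM, FJL, GJM, JLM

so the chain groups are C_0 ≅ Z^9, C_1 ≅ Z^27, C_2 ≅ Z^18.

Boundary ∂_1: C_1 → C_0 is given by ∂[p,q] = [q] − [p]. For instance
  ∂AD = D − A.
As a 9×27 matrix over Z this has rank 8, with invariant factors (1,1,1,1,1,1,1,1).

Boundary ∂_2: C_2 → C_1 acts by ∂[p,q,r] = [q,r] − [p,r] + [p,q]. For instance
  ∂BDE = DE − BE + BD,
  ∂EFG = FG − EG + EF.
The 27×18 boundary matrix has rank 17 and Smith normal form diag(1,1,1,1,1,1,1,1,1,1,1,1,1,1,1,1,1).

Computing H_k = (kernel of ∂_k) / (image of ∂_{k+1}):

  H_2: rank ker ∂_2 − rank ∂_3 = (18 − 17) − 0 = 1, and there is no ∂_3, so H_2 ≅ Z.

H_2 ≅ Z.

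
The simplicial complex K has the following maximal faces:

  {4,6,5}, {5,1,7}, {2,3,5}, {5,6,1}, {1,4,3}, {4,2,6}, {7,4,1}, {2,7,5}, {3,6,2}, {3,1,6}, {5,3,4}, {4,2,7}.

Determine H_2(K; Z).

Order the vertices as 1 < 2 < 3 < 4 < 5 < 6 < 7. Listing each simplex with vertices in this order, K has dimension 2 with simplices:

  0-simplices (7): [1], [2], [3], [4], [5], [6], [7]
  1-simplices (18): [1,3], [1,4], [1,5], [1,6], [1,7], [2,3], [2,4], [2,5], [2,6], [2,7], [3,4], [3,5], [3,6], [4,5], [4,6], [4,7], [5,6], [5,7]
  2-simplices (12): [1,3,4], [1,3,6], [1,4,7], [1,5,6], [1,5,7], [2,3,5], [2,3,6], [2,4,6], [2,4,7], [2,5,7], [3,4,5], [4,5,6]

so the chain groups are C_0 ≅ Z^7, C_1 ≅ Z^18, C_2 ≅ Z^12.

∂_1: C_1 → C_0 sends each edge [p,q] (with p < q) to q − p. For instance
  ∂[1,7] = [7] − [1].
The resulting 7×18 matrix has rank 6, and its Smith normal form has invariant factors (1,1,1,1,1,1).

∂_2: C_2 → C_1 maps a triangle to the signed sum of its edges. For instance
  ∂[3,4,5] = [4,5] − [3,5] + [3,4],
  ∂[2,3,5] = [3,5] − [2,5] + [2,3].
The 18×12 boundary matrix has rank 12 and Smith normal form diag(1,1,1,1,1,1,1,1,1,1,1,2).

From H_k ≅ ker(∂_k) / im(∂_{k+1}) we obtain:

  H_2: rank ker ∂_2 − rank ∂_3 = (12 − 12) − 0 = 0, and there is no ∂_3, so H_2 = 0.

H_2 = 0.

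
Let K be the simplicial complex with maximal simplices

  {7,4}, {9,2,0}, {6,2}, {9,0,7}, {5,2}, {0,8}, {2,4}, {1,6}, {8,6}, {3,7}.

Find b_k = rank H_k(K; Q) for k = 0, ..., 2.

b_0 = 1, b_1 = 2, b_2 = 0.

Take the total order 0 < 1 < 2 < 3 < 4 < 5 < 6 < 7 < 8 < 9 on the vertex set. Then K (dimension 2) consists of the simplices:

  0-simplices (10): [0], [1], [2], [3], [4], [5], [6], [7], [8], [9]
  1-simplices (13): [0,2], [0,7], [0,8], [0,9], [1,6], [2,4], [2,5], [2,6], [2,9], [3,7], [4,7], [6,8], [7,9]
  2-simplices (2): [0,2,9], [0,7,9]

giving chain groups C_0 ≅ Z^10, C_1 ≅ Z^13, C_2 ≅ Z^2.

The boundary map ∂_1: C_1 → C_0 sends each edge [p,q] (with p < q) to q − p. For instance
  ∂[0,9] = [9] − [0].
The resulting 10×13 matrix has rank 9, and its Smith normal form has invariant factors (1,1,1,1,1,1,1,1,1).

Boundary ∂_2: C_2 → C_1 acts by ∂[p,q,r] = [q,r] − [p,r] + [p,q]. For instance
  ∂[0,7,9] = [7,9] − [0,9] + [0,7],
  ∂[0,2,9] = [2,9] − [0,9] + [0,2].
This gives a 13×2 integer matrix of rank 2; reducing to Smith normal form yields diagonal entries (1,1).

Reading off H_k = ker ∂_k / im ∂_{k+1}:

  H_0: rank C_0 − rank ∂_1 = 10 − 9 = 1, and the invariant factors of ∂_1 are all 1, so H_0 ≅ Z.
  H_1: rank ker ∂_1 − rank ∂_2 = (13 − 9) − 2 = 2, and the invariant factors of ∂_2 are all 1, so H_1 ≅ Z^2.
  H_2: rank ker ∂_2 − rank ∂_3 = (2 − 2) − 0 = 0, and there is no ∂_3, so H_2 ≅ 0.

Hence the Betti numbers are b_0 = 1, b_1 = 2, b_2 = 0.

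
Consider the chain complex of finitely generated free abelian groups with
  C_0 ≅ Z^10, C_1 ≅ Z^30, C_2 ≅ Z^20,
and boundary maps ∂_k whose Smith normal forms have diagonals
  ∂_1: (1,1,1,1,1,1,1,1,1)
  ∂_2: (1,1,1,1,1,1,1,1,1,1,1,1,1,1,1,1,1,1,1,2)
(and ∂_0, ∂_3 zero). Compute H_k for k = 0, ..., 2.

H_0: b_0 = 10 − 0 − 9 = 1; torsion from ∂_1 factors > 1: none. So H_0 = Z.
H_1: b_1 = 30 − 9 − 20 = 1; torsion from ∂_2 factors > 1: [2]. So H_1 = Z ⊕ Z/2.
H_2: b_2 = 20 − 20 − 0 = 0; torsion from ∂_3 factors > 1: none. So H_2 = 0.

H_0 = Z,  H_1 = Z ⊕ Z/2,  H_2 = 0.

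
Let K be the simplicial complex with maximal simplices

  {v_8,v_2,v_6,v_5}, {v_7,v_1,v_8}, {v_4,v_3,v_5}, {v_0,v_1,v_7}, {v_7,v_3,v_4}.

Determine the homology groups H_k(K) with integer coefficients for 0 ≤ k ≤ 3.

Fix the vertex order v_0 < v_1 < v_2 < v_3 < v_4 < v_5 < v_6 < v_7 < v_8 and write every simplex with vertices in increasing order. Then dim K = 3 and the simplices of K are:

  0-simplices (9): [v_0], [v_1], [v_2], [v_3], [v_4], [v_5], [v_6], [v_7], [v_8]
  1-simplices (16): (16 of them)
  2-simplices (8): [v_0,v_1,v_7], [v_1,v_7,v_8], [v_2,v_5,v_6], [v_2,v_5,v_8], [v_2,v_6,v_8], [v_3,v_4,v_5], [v_3,v_4,v_7], [v_5,v_6,v_8]
  3-simplices (1): [v_2,v_5,v_6,v_8]

Hence C_0 ≅ Z^9, C_1 ≅ Z^16, C_2 ≅ Z^8, C_3 ≅ Z^1.

The boundary map ∂_1: C_1 → C_0 maps an edge to its endpoints' difference, ∂[p,q] = q − p. For instance
  ∂[v_7,v_8] = [v_8] − [v_7].
As a 9×16 matrix over Z this has rank 8, with invariant factors (1,1,1,1,1,1,1,1).

Boundary ∂_2: C_2 → C_1 sends each 2-simplex [p,q,r] to [q,r] − [p,r] + [p,q]. For instance
  ∂[v_5,v_6,v_8] = [v_6,v_8] − [v_5,v_8] + [v_5,v_6],
  ∂[v_2,v_5,v_8] = [v_5,v_8] − [v_2,v_8] + [v_2,v_5].
The 16×8 boundary matrix has rank 7 and Smith normal form diag(1,1,1,1,1,1,1).

∂_3: C_3 → C_2 sends each 3-simplex σ to the alternating sum Σ_i (−1)^i (σ with its i-th vertex removed). For instance
  ∂[v_2,v_5,v_6,v_8] = [v_5,v_6,v_8] − [v_2,v_6,v_8] + [v_2,v_5,v_8] − [v_2,v_5,v_6].
This gives a 8×1 integer matrix of rank 1; reducing to Smith normal form yields diagonal entries (1).

Now H_k = ker ∂_k / im ∂_{k+1}, so:

  H_0: rank C_0 − rank ∂_1 = 9 − 8 = 1, and the invariant factors of ∂_1 are all 1, so H_0 ≅ Z.
  H_1: rank ker ∂_1 − rank ∂_2 = (16 − 8) − 7 = 1, and the invariant factors of ∂_2 are all 1, so H_1 ≅ Z.
  H_2: rank ker ∂_2 − rank ∂_3 = (8 − 7) − 1 = 0, and the invariant factors of ∂_3 are all 1, so H_2 ≅ 0.
  H_3: rank ker ∂_3 − rank ∂_4 = (1 − 1) − 0 = 0, and there is no ∂_4, so H_3 ≅ 0.

H_0 ≅ Z,  H_1 ≅ Z,  H_2 = 0,  H_3 = 0.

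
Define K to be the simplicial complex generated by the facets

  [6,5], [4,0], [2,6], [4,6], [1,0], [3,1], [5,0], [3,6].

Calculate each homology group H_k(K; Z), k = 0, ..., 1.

H_0 = Z,  H_1 = Z^2.

Fix the vertex order 0 < 1 < 2 < 3 < 4 < 5 < 6 and write every simplex with vertices in increasing order. Then dim K = 1 and the simplices of K are:

  0-simplices (7): [0], [1], [2], [3], [4], [5], [6]
  1-simplices (8): [0,1], [0,4], [0,5], [1,3], [2,6], [3,6], [4,6], [5,6]

Hence C_0 ≅ Z^7, C_1 ≅ Z^8.

∂_1: C_1 → C_0 is given by ∂[p,q] = [q] − [p].
As a 7×8 matrix over Z this has rank 6, with invariant factors (1,1,1,1,1,1).

Reading off H_k = ker ∂_k / im ∂_{k+1}:

  H_0: rank C_0 − rank ∂_1 = 7 − 6 = 1, and the invariant factors of ∂_1 are all 1, so H_0 = Z.
  H_1: rank ker ∂_1 − rank ∂_2 = (8 − 6) − 0 = 2, and there is no ∂_2, so H_1 = Z^2.

As a check, the Euler characteristic is 7 − 8 = -1, which agrees with 1 − 2 = -1.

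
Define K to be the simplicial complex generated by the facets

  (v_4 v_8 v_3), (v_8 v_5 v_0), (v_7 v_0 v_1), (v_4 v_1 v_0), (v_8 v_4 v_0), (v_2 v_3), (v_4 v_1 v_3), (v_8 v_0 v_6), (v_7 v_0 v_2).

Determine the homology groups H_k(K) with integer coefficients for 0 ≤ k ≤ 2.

K has 9 vertices, 17 edges, 8 triangles.
rank ∂_0 = 0, rank ∂_1 = 8 ⇒ b_0 = 9 − 0 − 8 = 1; all invariant factors of ∂_1 are 1 so no torsion. So H_0 ≅ Z.
rank ∂_1 = 8, rank ∂_2 = 8 ⇒ b_1 = 17 − 8 − 8 = 1; all invariant factors of ∂_2 are 1 so no torsion. So H_1 ≅ Z.
rank ∂_2 = 8, rank ∂_3 = 0 ⇒ b_2 = 8 − 8 − 0 = 0. So H_2 ≅ 0.

H_0 = Z,  H_1 = Z,  H_2 = 0.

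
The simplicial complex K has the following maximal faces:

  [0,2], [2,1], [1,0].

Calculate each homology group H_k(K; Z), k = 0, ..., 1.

Take the total order 0 < 1 < 2 on the vertex set. Then K (dimension 1) consists of the simplices:

  0-simplices (3): [0], [1], [2]
  1-simplices (3): [0,1], [0,2], [1,2]

Hence C_0 ≅ Z^3, C_1 ≅ Z^3.

The boundary map ∂_1: C_1 → C_0 sends each edge [p,q] (with p < q) to q − p.
The resulting 3×3 matrix has rank 2, and its Smith normal form has invariant factors (1,1).

From H_k ≅ ker(∂_k) / im(∂_{k+1}) we obtain:

  H_0: rank C_0 − rank ∂_1 = 3 − 2 = 1, and the invariant factors of ∂_1 are all 1, so H_0 ≅ Z.
  H_1: rank ker ∂_1 − rank ∂_2 = (3 − 2) − 0 = 1, and there is no ∂_2, so H_1 ≅ Z.

H_0 = Z,  H_1 = Z.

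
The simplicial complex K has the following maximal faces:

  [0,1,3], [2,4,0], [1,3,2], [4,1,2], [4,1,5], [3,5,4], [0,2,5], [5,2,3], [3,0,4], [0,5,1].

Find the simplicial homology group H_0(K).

H_0 ≅ Z.

Fix the vertex order 0 < 1 < 2 < 3 < 4 < 5 and write every simplex with vertices in increasing order. Then dim K = 2 and the simplices of K are:

  0-simplices (6): [0], [1], [2], [3], [4], [5]
  1-simplices (15): [0,1], [0,2], [0,3], [0,4], [0,5], [1,2], [1,3], [1,4], [1,5], [2,3], [2,4], [2,5], [3,4], [3,5], [4,5]
  2-simplices (10): [0,1,3], [0,1,5], [0,2,4], [0,2,5], [0,3,4], [1,2,3], [1,2,4], [1,4,5], [2,3,5], [3,4,5]

so the chain groups are C_0 ≅ Z^6, C_1 ≅ Z^15, C_2 ≅ Z^10.

∂_1: C_1 → C_0 is given by ∂[p,q] = [q] − [p]. For instance
  ∂[3,5] = [5] − [3].
The 6×15 boundary matrix has rank 5 and Smith normal form diag(1,1,1,1,1).

∂_2: C_2 → C_1 acts by ∂[p,q,r] = [q,r] − [p,r] + [p,q]. For instance
  ∂[2,3,5] = [3,5] − [2,5] + [2,3],
  ∂[0,2,4] = [2,4] − [0,4] + [0,2].
The resulting 15×10 matrix has rank 10, and its Smith normal form has invariant factors (1,1,1,1,1,1,1,1,1,2).

From H_k ≅ ker(∂_k) / im(∂_{k+1}) we obtain:

  H_0: rank C_0 − rank ∂_1 = 6 − 5 = 1, and the invariant factors of ∂_1 are all 1, so H_0 ≅ Z.

(K is a triangulation of the real projective plane RP^2.)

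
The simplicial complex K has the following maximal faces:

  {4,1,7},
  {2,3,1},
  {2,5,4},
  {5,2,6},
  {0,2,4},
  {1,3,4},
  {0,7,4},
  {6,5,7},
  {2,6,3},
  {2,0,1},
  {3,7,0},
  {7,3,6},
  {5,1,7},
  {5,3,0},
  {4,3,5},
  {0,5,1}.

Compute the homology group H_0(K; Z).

H_0 = Z.

We work with the vertex ordering 0 < 1 < 2 < 3 < 4 < 5 < 6 < 7. The simplices of K, each written with vertices in increasing order, are:

  0-simplices (8): [0], [1], [2], [3], [4], [5], [6], [7]
  1-simplices (24): (24 of them)
  2-simplices (16): [0,1,2], [0,1,5], [0,2,4], [0,3,5], [0,3,7], [0,4,7], [1,2,3], [1,3,4], [1,4,7], [1,5,7], [2,3,6], [2,4,5], [2,5,6], [3,4,5], [3,6,7], [5,6,7]

so the chain groups are C_0 ≅ Z^8, C_1 ≅ Z^24, C_2 ≅ Z^16.

∂_1: C_1 → C_0 maps an edge to its endpoints' difference, ∂[p,q] = q − p. For instance
  ∂[2,5] = [5] − [2].
The 8×24 boundary matrix has rank 7 and Smith normal form diag(1,1,1,1,1,1,1).

The boundary map ∂_2: C_2 → C_1 sends each 2-simplex [p,q,r] to [q,r] − [p,r] + [p,q]. For instance
  ∂[1,2,3] = [2,3] − [1,3] + [1,2],
  ∂[1,3,4] = [3,4] − [1,4] + [1,3].
This gives a 24×16 integer matrix of rank 15; reducing to Smith normal form yields diagonal entries (1,1,1,1,1,1,1,1,1,1,1,1,1,1,1).

Reading off H_k = ker ∂_k / im ∂_{k+1}:

  H_0: rank C_0 − rank ∂_1 = 8 − 7 = 1, and the invariant factors of ∂_1 are all 1, so H_0 = Z.

(K is a triangulation of the torus T^2.)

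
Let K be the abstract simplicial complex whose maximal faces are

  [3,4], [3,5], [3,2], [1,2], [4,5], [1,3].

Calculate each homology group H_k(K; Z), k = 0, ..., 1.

Order the vertices as 1 < 2 < 3 < 4 < 5. Listing each simplex with vertices in this order, K has dimension 1 with simplices:

  0-simplices (5): [1], [2], [3], [4], [5]
  1-simplices (6): [1,2], [1,3], [2,3], [3,4], [3,5], [4,5]

giving chain groups C_0 ≅ Z^5, C_1 ≅ Z^6.

The boundary map ∂_1: C_1 → C_0 is given by ∂[p,q] = [q] − [p]. For instance
  ∂[1,3] = [3] − [1].
As a 5×6 matrix over Z this has rank 4, with invariant factors (1,1,1,1).

Computing H_k = (kernel of ∂_k) / (image of ∂_{k+1}):

  H_0: rank C_0 − rank ∂_1 = 5 − 4 = 1, and the invariant factors of ∂_1 are all 1, so H_0 = Z.
  H_1: rank ker ∂_1 − rank ∂_2 = (6 − 4) − 0 = 2, and there is no ∂_2, so H_1 = Z^2.

(K is a triangulation of a wedge of 2 circles.)

H_0 ≅ Z,  H_1 ≅ Z^2.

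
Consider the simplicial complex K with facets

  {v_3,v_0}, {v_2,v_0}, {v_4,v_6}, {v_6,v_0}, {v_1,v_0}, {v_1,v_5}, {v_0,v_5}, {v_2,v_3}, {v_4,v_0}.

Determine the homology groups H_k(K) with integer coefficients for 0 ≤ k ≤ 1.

Take the total order v_0 < v_1 < v_2 < v_3 < v_4 < v_5 < v_6 on the vertex set. Then K (dimension 1) consists of the simplices:

  0-simplices (7): [v_0], [v_1], [v_2], [v_3], [v_4], [v_5], [v_6]
  1-simplices (9): [v_0,v_1], [v_0,v_2], [v_0,v_3], [v_0,v_4], [v_0,v_5], [v_0,v_6], [v_1,v_5], [v_2,v_3], [v_4,v_6]

so the chain groups are C_0 ≅ Z^7, C_1 ≅ Z^9.

Boundary ∂_1: C_1 → C_0 sends each edge [p,q] (with p < q) to q − p. For instance
  ∂[v_0,v_5] = [v_5] − [v_0].
As a 7×9 matrix over Z this has rank 6, with invariant factors (1,1,1,1,1,1).

Computing H_k = (kernel of ∂_k) / (image of ∂_{k+1}):

  H_0: rank C_0 − rank ∂_1 = 7 − 6 = 1, and the invariant factors of ∂_1 are all 1, so H_0 = Z.
  H_1: rank ker ∂_1 − rank ∂_2 = (9 − 6) − 0 = 3, and there is no ∂_2, so H_1 = Z^3.

As a check, the Euler characteristic is 7 − 9 = -2, which agrees with 1 − 3 = -2.
(K is a triangulation of a wedge of 3 circles.)

H_0 = Z,  H_1 = Z^3.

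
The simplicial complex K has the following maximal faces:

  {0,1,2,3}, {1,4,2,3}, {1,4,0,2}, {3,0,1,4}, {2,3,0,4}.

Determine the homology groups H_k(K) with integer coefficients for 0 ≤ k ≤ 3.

H_0 ≅ Z,  H_1 = 0,  H_2 = 0,  H_3 ≅ Z.

We work with the vertex ordering 0 < 1 < 2 < 3 < 4. The simplices of K, each written with vertices in increasing order, are:

  0-simplices (5): [0], [1], [2], [3], [4]
  1-simplices (10): [0,1], [0,2], [0,3], [0,4], [1,2], [1,3], [1,4], [2,3], [2,4], [3,4]
  2-simplices (10): [0,1,2], [0,1,3], [0,1,4], [0,2,3], [0,2,4], [0,3,4], [1,2,3], [1,2,4], [1,3,4], [2,3,4]
  3-simplices (5): [0,1,2,3], [0,1,2,4], [0,1,3,4], [0,2,3,4], [1,2,3,4]

Hence C_0 ≅ Z^5, C_1 ≅ Z^10, C_2 ≅ Z^10, C_3 ≅ Z^5.

The boundary map ∂_1: C_1 → C_0 is given by ∂[p,q] = [q] − [p].
The 5×10 boundary matrix has rank 4 and Smith normal form diag(1,1,1,1).

∂_2: C_2 → C_1 acts by ∂[p,q,r] = [q,r] − [p,r] + [p,q]. For instance
  ∂[0,1,4] = [1,4] − [0,4] + [0,1],
  ∂[0,2,3] = [2,3] − [0,3] + [0,2].
As a 10×10 matrix over Z this has rank 6, with invariant factors (1,1,1,1,1,1).

Boundary ∂_3: C_3 → C_2 sends each 3-simplex σ to the alternating sum Σ_i (−1)^i (σ with its i-th vertex removed). For instance
  ∂[1,2,3,4] = [2,3,4] − [1,3,4] + [1,2,4] − [1,2,3],
  ∂[0,1,2,3] = [1,2,3] − [0,2,3] + [0,1,3] − [0,1,2].
As a 10×5 matrix over Z this has rank 4, with invariant factors (1,1,1,1).

Now H_k = ker ∂_k / im ∂_{k+1}, so:

  H_0: rank C_0 − rank ∂_1 = 5 − 4 = 1, and the invariant factors of ∂_1 are all 1, so H_0 ≅ Z.
  H_1: rank ker ∂_1 − rank ∂_2 = (10 − 4) − 6 = 0, and the invariant factors of ∂_2 are all 1, so H_1 ≅ 0.
  H_2: rank ker ∂_2 − rank ∂_3 = (10 − 6) − 4 = 0, and the invariant factors of ∂_3 are all 1, so H_2 ≅ 0.
  H_3: rank ker ∂_3 − rank ∂_4 = (5 − 4) − 0 = 1, and there is no ∂_4, so H_3 ≅ Z.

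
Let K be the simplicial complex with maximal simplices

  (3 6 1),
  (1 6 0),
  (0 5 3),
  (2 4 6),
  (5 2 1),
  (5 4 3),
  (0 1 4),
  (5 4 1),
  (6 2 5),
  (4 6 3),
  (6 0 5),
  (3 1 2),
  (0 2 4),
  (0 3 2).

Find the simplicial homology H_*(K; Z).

K has 7 vertices, 21 edges, 14 triangles.
rank ∂_0 = 0, rank ∂_1 = 6 ⇒ b_0 = 7 − 0 − 6 = 1; all invariant factors of ∂_1 are 1 so no torsion. So H_0 = Z.
rank ∂_1 = 6, rank ∂_2 = 13 ⇒ b_1 = 21 − 6 − 13 = 2; all invariant factors of ∂_2 are 1 so no torsion. So H_1 = Z^2.
rank ∂_2 = 13, rank ∂_3 = 0 ⇒ b_2 = 14 − 13 − 0 = 1. So H_2 = Z.

H_0 = Z,  H_1 = Z^2,  H_2 = Z.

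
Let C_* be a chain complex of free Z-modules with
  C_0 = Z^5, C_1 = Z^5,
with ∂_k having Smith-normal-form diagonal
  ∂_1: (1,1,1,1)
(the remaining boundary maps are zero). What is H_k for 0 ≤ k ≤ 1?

H_0 = Z,  H_1 = Z.

H_0: b_0 = 5 − 0 − 4 = 1; torsion from ∂_1 factors > 1: none. So H_0 = Z.
H_1: b_1 = 5 − 4 − 0 = 1; torsion from ∂_2 factors > 1: none. So H_1 = Z.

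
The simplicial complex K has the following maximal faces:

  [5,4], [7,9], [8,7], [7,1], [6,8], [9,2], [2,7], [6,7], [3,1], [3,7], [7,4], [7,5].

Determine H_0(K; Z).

H_0 = Z.

We work with the vertex ordering 1 < 2 < 3 < 4 < 5 < 6 < 7 < 8 < 9. The simplices of K, each written with vertices in increasing order, are:

  0-simplices (9): [1], [2], [3], [4], [5], [6], [7], [8], [9]
  1-simplices (12): [1,3], [1,7], [2,7], [2,9], [3,7], [4,5], [4,7], [5,7], [6,7], [6,8], [7,8], [7,9]

Hence C_0 ≅ Z^9, C_1 ≅ Z^12.

Boundary ∂_1: C_1 → C_0 maps an edge to its endpoints' difference, ∂[p,q] = q − p.
As a 9×12 matrix over Z this has rank 8, with invariant factors (1,1,1,1,1,1,1,1).

Now H_k = ker ∂_k / im ∂_{k+1}, so:

  H_0: rank C_0 − rank ∂_1 = 9 − 8 = 1, and the invariant factors of ∂_1 are all 1, so H_0 ≅ Z.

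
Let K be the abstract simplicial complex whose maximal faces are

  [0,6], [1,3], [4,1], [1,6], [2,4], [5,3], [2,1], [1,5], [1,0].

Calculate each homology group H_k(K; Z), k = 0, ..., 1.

H_0 ≅ Z,  H_1 ≅ Z^3.

Fix the vertex order 0 < 1 < 2 < 3 < 4 < 5 < 6 and write every simplex with vertices in increasing order. Then dim K = 1 and the simplices of K are:

  0-simplices (7): [0], [1], [2], [3], [4], [5], [6]
  1-simplices (9): [0,1], [0,6], [1,2], [1,3], [1,4], [1,5], [1,6], [2,4], [3,5]

giving chain groups C_0 ≅ Z^7, C_1 ≅ Z^9.

The boundary map ∂_1: C_1 → C_0 maps an edge to its endpoints' difference, ∂[p,q] = q − p. For instance
  ∂[1,4] = [4] − [1].
The resulting 7×9 matrix has rank 6, and its Smith normal form has invariant factors (1,1,1,1,1,1).

Now H_k = ker ∂_k / im ∂_{k+1}, so:

  H_0: rank C_0 − rank ∂_1 = 7 − 6 = 1, and the invariant factors of ∂_1 are all 1, so H_0 = Z.
  H_1: rank ker ∂_1 − rank ∂_2 = (9 − 6) − 0 = 3, and there is no ∂_2, so H_1 = Z^3.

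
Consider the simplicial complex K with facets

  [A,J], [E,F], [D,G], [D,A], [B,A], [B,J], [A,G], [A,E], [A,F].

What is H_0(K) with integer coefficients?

H_0 = Z.

Order the vertices as A < B < D < E < F < G < J. Listing each simplex with vertices in this order, K has dimension 1 with simplices:

  0-simplices (7): A, B, D, E, F, G, J
  1-simplices (9): AB, AD, AE, AF, AG, AJ, BJ, DG, EF

Hence C_0 ≅ Z^7, C_1 ≅ Z^9.

Boundary ∂_1: C_1 → C_0 maps an edge to its endpoints' difference, ∂[p,q] = q − p. For instance
  ∂EF = F − E.
This gives a 7×9 integer matrix of rank 6; reducing to Smith normal form yields diagonal entries (1,1,1,1,1,1).

Now H_k = ker ∂_k / im ∂_{k+1}, so:

  H_0: rank C_0 − rank ∂_1 = 7 − 6 = 1, and the invariant factors of ∂_1 are all 1, so H_0 ≅ Z.

(K is a triangulation of a wedge of 3 circles.)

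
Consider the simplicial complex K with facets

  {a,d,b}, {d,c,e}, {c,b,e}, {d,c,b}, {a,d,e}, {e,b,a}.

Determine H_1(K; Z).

H_1 ≅ 0.

Take the total order a < b < c < d < e on the vertex set. Then K (dimension 2) consists of the simplices:

  0-simplices (5): a, b, c, d, e
  1-simplices (9): ab, ad, ae, bc, bd, be, cd, ce, de
  2-simplices (6): abd, abe, ade, bcd, bce, cde

so the chain groups are C_0 ≅ Z^5, C_1 ≅ Z^9, C_2 ≅ Z^6.

The boundary map ∂_1: C_1 → C_0 is given by ∂[p,q] = [q] − [p]. For instance
  ∂be = e − b.
The resulting 5×9 matrix has rank 4, and its Smith normal form has invariant factors (1,1,1,1).

∂_2: C_2 → C_1 acts by ∂[p,q,r] = [q,r] − [p,r] + [p,q]. For instance
  ∂abe = be − ae + ab,
  ∂cde = de − ce + cd.
This gives a 9×6 integer matrix of rank 5; reducing to Smith normal form yields diagonal entries (1,1,1,1,1).

Now H_k = ker ∂_k / im ∂_{k+1}, so:

  H_1: rank ker ∂_1 − rank ∂_2 = (9 − 4) − 5 = 0, and the invariant factors of ∂_2 are all 1, so H_1 ≅ 0.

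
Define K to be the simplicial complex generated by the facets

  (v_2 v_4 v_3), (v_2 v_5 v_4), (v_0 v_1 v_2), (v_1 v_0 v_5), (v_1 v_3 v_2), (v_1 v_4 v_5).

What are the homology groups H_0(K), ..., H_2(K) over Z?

Take the total order v_0 < v_1 < v_2 < v_3 < v_4 < v_5 on the vertex set. Then K (dimension 2) consists of the simplices:

  0-simplices (6): [v_0], [v_1], [v_2], [v_3], [v_4], [v_5]
  1-simplices (12): [v_0,v_1], [v_0,v_2], [v_0,v_5], [v_1,v_2], [v_1,v_3], [v_1,v_4], [v_1,v_5], [v_2,v_3], [v_2,v_4], [v_2,v_5], [v_3,v_4], [v_4,v_5]
  2-simplices (6): [v_0,v_1,v_2], [v_0,v_1,v_5], [v_1,v_2,v_3], [v_1,v_4,v_5], [v_2,v_3,v_4], [v_2,v_4,v_5]

Hence C_0 ≅ Z^6, C_1 ≅ Z^12, C_2 ≅ Z^6.

The boundary map ∂_1: C_1 → C_0 sends each edge [p,q] (with p < q) to q − p.
The 6×12 boundary matrix has rank 5 and Smith normal form diag(1,1,1,1,1).

Boundary ∂_2: C_2 → C_1 sends each 2-simplex [p,q,r] to [q,r] − [p,r] + [p,q]. For instance
  ∂[v_1,v_2,v_3] = [v_2,v_3] − [v_1,v_3] + [v_1,v_2],
  ∂[v_1,v_4,v_5] = [v_4,v_5] − [v_1,v_5] + [v_1,v_4].
As a 12×6 matrix over Z this has rank 6, with invariant factors (1,1,1,1,1,1).

Computing H_k = (kernel of ∂_k) / (image of ∂_{k+1}):

  H_0: rank C_0 − rank ∂_1 = 6 − 5 = 1, and the invariant factors of ∂_1 are all 1, so H_0 = Z.
  H_1: rank ker ∂_1 − rank ∂_2 = (12 − 5) − 6 = 1, and the invariant factors of ∂_2 are all 1, so H_1 = Z.
  H_2: rank ker ∂_2 − rank ∂_3 = (6 − 6) − 0 = 0, and there is no ∂_3, so H_2 = 0.

As a check, the Euler characteristic is 6 − 12 + 6 = 0, which agrees with 1 − 1 + 0 = 0.
(K is a triangulation of the cylinder S^1 x I.)

H_0 ≅ Z,  H_1 ≅ Z,  H_2 = 0.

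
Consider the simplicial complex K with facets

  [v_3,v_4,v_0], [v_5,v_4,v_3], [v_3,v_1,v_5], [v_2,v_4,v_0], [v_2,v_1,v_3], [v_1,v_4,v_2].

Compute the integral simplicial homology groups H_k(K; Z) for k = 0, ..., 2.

H_0 ≅ Z,  H_1 ≅ Z,  H_2 = 0.

Fix the vertex order v_0 < v_1 < v_2 < v_3 < v_4 < v_5 and write every simplex with vertices in increasing order. Then dim K = 2 and the simplices of K are:

  0-simplices (6): [v_0], [v_1], [v_2], [v_3], [v_4], [v_5]
  1-simplices (12): [v_0,v_2], [v_0,v_3], [v_0,v_4], [v_1,v_2], [v_1,v_3], [v_1,v_4], [v_1,v_5], [v_2,v_3], [v_2,v_4], [v_3,v_4], [v_3,v_5], [v_4,v_5]
  2-simplices (6): [v_0,v_2,v_4], [v_0,v_3,v_4], [v_1,v_2,v_3], [v_1,v_2,v_4], [v_1,v_3,v_5], [v_3,v_4,v_5]

so the chain groups are C_0 ≅ Z^6, C_1 ≅ Z^12, C_2 ≅ Z^6.

Boundary ∂_1: C_1 → C_0 sends each edge [p,q] (with p < q) to q − p.
This gives a 6×12 integer matrix of rank 5; reducing to Smith normal form yields diagonal entries (1,1,1,1,1).

Boundary ∂_2: C_2 → C_1 maps a triangle to the signed sum of its edges. For instance
  ∂[v_0,v_3,v_4] = [v_3,v_4] − [v_0,v_4] + [v_0,v_3],
  ∂[v_3,v_4,v_5] = [v_4,v_5] − [v_3,v_5] + [v_3,v_4].
The resulting 12×6 matrix has rank 6, and its Smith normal form has invariant factors (1,1,1,1,1,1).

Computing H_k = (kernel of ∂_k) / (image of ∂_{k+1}):

  H_0: rank C_0 − rank ∂_1 = 6 − 5 = 1, and the invariant factors of ∂_1 are all 1, so H_0 ≅ Z.
  H_1: rank ker ∂_1 − rank ∂_2 = (12 − 5) − 6 = 1, and the invariant factors of ∂_2 are all 1, so H_1 ≅ Z.
  H_2: rank ker ∂_2 − rank ∂_3 = (6 − 6) − 0 = 0, and there is no ∂_3, so H_2 ≅ 0.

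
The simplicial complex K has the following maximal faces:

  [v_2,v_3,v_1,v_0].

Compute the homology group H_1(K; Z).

H_1 = 0.

We work with the vertex ordering v_0 < v_1 < v_2 < v_3. The simplices of K, each written with vertices in increasing order, are:

  0-simplices (4): [v_0], [v_1], [v_2], [v_3]
  1-simplices (6): [v_0,v_1], [v_0,v_2], [v_0,v_3], [v_1,v_2], [v_1,v_3], [v_2,v_3]
  2-simplices (4): [v_0,v_1,v_2], [v_0,v_1,v_3], [v_0,v_2,v_3], [v_1,v_2,v_3]
  3-simplices (1): [v_0,v_1,v_2,v_3]

Hence C_0 ≅ Z^4, C_1 ≅ Z^6, C_2 ≅ Z^4, C_3 ≅ Z^1.

The boundary map ∂_1: C_1 → C_0 sends each edge [p,q] (with p < q) to q − p. For instance
  ∂[v_2,v_3] = [v_3] − [v_2].
The resulting 4×6 matrix has rank 3, and its Smith normal form has invariant factors (1,1,1).

Boundary ∂_2: C_2 → C_1 maps a triangle to the signed sum of its edges. For instance
  ∂[v_0,v_1,v_2] = [v_1,v_2] − [v_0,v_2] + [v_0,v_1],
  ∂[v_0,v_1,v_3] = [v_1,v_3] − [v_0,v_3] + [v_0,v_1].
The 6×4 boundary matrix has rank 3 and Smith normal form diag(1,1,1).

The boundary map ∂_3: C_3 → C_2 sends each 3-simplex σ to the alternating sum Σ_i (−1)^i (σ with its i-th vertex removed). For instance
  ∂[v_0,v_1,v_2,v_3] = [v_1,v_2,v_3] − [v_0,v_2,v_3] + [v_0,v_1,v_3] − [v_0,v_1,v_2].
The 4×1 boundary matrix has rank 1 and Smith normal form diag(1).

Computing H_k = (kernel of ∂_k) / (image of ∂_{k+1}):

  H_1: rank ker ∂_1 − rank ∂_2 = (6 − 3) − 3 = 0, and the invariant factors of ∂_2 are all 1, so H_1 = 0.

(K is a triangulation of the 3-simplex.)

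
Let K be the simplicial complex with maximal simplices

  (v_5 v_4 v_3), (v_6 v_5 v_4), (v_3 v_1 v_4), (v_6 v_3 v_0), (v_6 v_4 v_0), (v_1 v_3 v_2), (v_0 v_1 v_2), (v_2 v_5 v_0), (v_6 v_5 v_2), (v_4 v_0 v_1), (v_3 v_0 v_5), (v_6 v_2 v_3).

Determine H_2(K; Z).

H_2 ≅ 0.

Fix the vertex order v_0 < v_1 < v_2 < v_3 < v_4 < v_5 < v_6 and write every simplex with vertices in increasing order. Then dim K = 2 and the simplices of K are:

  0-simplices (7): [v_0], [v_1], [v_2], [v_3], [v_4], [v_5], [v_6]
  1-simplices (18): (18 of them)
  2-simplices (12): (12 of them)

giving chain groups C_0 ≅ Z^7, C_1 ≅ Z^18, C_2 ≅ Z^12.

The boundary map ∂_1: C_1 → C_0 is given by ∂[p,q] = [q] − [p].
As a 7×18 matrix over Z this has rank 6, with invariant factors (1,1,1,1,1,1).

The boundary map ∂_2: C_2 → C_1 acts by ∂[p,q,r] = [q,r] − [p,r] + [p,q]. For instance
  ∂[v_0,v_3,v_5] = [v_3,v_5] − [v_0,v_5] + [v_0,v_3],
  ∂[v_4,v_5,v_6] = [v_5,v_6] − [v_4,v_6] + [v_4,v_5].
The resulting 18×12 matrix has rank 12, and its Smith normal form has invariant factors (1,1,1,1,1,1,1,1,1,1,1,2).

Now H_k = ker ∂_k / im ∂_{k+1}, so:

  H_2: rank ker ∂_2 − rank ∂_3 = (12 − 12) − 0 = 0, and there is no ∂_3, so H_2 ≅ 0.

(K is a triangulation of the real projective plane RP^2.)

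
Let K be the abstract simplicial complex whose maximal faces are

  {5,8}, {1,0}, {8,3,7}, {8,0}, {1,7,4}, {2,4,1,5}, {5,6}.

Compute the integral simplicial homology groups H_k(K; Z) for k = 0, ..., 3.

H_0 ≅ Z,  H_1 ≅ Z^2,  H_2 = 0,  H_3 = 0.

We work with the vertex ordering 0 < 1 < 2 < 3 < 4 < 5 < 6 < 7 < 8. The simplices of K, each written with vertices in increasing order, are:

  0-simplices (9): [0], [1], [2], [3], [4], [5], [6], [7], [8]
  1-simplices (15): [0,1], [0,8], [1,2], [1,4], [1,5], [1,7], [2,4], [2,5], [3,7], [3,8], [4,5], [4,7], [5,6], [5,8], [7,8]
  2-simplices (6): [1,2,4], [1,2,5], [1,4,5], [1,4,7], [2,4,5], [3,7,8]
  3-simplices (1): [1,2,4,5]

so the chain groups are C_0 ≅ Z^9, C_1 ≅ Z^15, C_2 ≅ Z^6, C_3 ≅ Z^1.

Boundary ∂_1: C_1 → C_0 is given by ∂[p,q] = [q] − [p].
This gives a 9×15 integer matrix of rank 8; reducing to Smith normal form yields diagonal entries (1,1,1,1,1,1,1,1).

The boundary map ∂_2: C_2 → C_1 maps a triangle to the signed sum of its edges. For instance
  ∂[1,4,7] = [4,7] − [1,7] + [1,4],
  ∂[3,7,8] = [7,8] − [3,8] + [3,7].
The 15×6 boundary matrix has rank 5 and Smith normal form diag(1,1,1,1,1).

The boundary map ∂_3: C_3 → C_2 sends each 3-simplex σ to the alternating sum Σ_i (−1)^i (σ with its i-th vertex removed). For instance
  ∂[1,2,4,5] = [2,4,5] − [1,4,5] + [1,2,5] − [1,2,4].
The 6×1 boundary matrix has rank 1 and Smith normal form diag(1).

Computing H_k = (kernel of ∂_k) / (image of ∂_{k+1}):

  H_0: rank C_0 − rank ∂_1 = 9 − 8 = 1, and the invariant factors of ∂_1 are all 1, so H_0 = Z.
  H_1: rank ker ∂_1 − rank ∂_2 = (15 − 8) − 5 = 2, and the invariant factors of ∂_2 are all 1, so H_1 = Z^2.
  H_2: rank ker ∂_2 − rank ∂_3 = (6 − 5) − 1 = 0, and the invariant factors of ∂_3 are all 1, so H_2 = 0.
  H_3: rank ker ∂_3 − rank ∂_4 = (1 − 1) − 0 = 0, and there is no ∂_4, so H_3 = 0.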